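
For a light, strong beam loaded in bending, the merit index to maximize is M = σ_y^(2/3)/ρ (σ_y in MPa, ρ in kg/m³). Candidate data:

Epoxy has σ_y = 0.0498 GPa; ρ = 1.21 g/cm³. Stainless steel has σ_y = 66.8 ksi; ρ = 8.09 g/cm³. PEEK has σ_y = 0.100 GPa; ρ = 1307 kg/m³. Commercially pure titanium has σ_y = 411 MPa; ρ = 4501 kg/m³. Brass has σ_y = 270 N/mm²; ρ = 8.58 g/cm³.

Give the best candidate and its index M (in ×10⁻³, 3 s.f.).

Normalizing units and computing the index:
  epoxy: σ_y = 49.80 MPa, ρ = 1210 kg/m³
  stainless steel: σ_y = 460.6 MPa, ρ = 8090 kg/m³
  PEEK: σ_y = 100.0 MPa, ρ = 1307 kg/m³
  commercially pure titanium: σ_y = 411.0 MPa, ρ = 4501 kg/m³
  brass: σ_y = 270.0 MPa, ρ = 8580 kg/m³
  PEEK: M = 16.5×10⁻³
  commercially pure titanium: M = 12.3×10⁻³
  epoxy: M = 11.2×10⁻³
  stainless steel: M = 7.37×10⁻³
  brass: M = 4.87×10⁻³
The maximum is for PEEK.

PEEK, M = 16.5×10⁻³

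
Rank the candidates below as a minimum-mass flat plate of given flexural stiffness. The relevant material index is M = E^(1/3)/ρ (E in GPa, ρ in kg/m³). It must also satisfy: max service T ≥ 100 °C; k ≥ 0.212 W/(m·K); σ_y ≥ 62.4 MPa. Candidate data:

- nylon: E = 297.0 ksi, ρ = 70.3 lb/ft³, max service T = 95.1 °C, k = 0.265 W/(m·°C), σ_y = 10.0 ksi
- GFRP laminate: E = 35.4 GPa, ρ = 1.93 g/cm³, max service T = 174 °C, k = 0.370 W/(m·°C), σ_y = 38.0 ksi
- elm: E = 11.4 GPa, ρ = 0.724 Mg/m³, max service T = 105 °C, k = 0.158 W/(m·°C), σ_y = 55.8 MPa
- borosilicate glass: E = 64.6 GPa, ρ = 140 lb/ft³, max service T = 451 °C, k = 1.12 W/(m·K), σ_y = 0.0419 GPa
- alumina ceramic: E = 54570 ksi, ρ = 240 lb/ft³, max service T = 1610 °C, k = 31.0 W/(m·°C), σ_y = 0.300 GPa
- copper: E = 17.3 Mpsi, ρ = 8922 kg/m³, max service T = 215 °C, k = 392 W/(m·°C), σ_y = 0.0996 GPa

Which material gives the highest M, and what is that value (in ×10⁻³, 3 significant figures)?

Screen on constraints: max service T ≥ 100 °C; k ≥ 0.212 W/(m·K); σ_y ≥ 62.4 MPa. Survivors: GFRP laminate, alumina ceramic, copper.
Putting every candidate on a common basis:
  GFRP laminate: E = 35.40 GPa, ρ = 1930 kg/m³
  alumina ceramic: E = 376.2 GPa, ρ = 3844 kg/m³
  copper: E = 119.3 GPa, ρ = 8922 kg/m³
  alumina ceramic: M = 1.88×10⁻³
  GFRP laminate: M = 1.70×10⁻³
  copper: M = 0.552×10⁻³
Alumina ceramic ranks first.

alumina ceramic, M = 1.88×10⁻³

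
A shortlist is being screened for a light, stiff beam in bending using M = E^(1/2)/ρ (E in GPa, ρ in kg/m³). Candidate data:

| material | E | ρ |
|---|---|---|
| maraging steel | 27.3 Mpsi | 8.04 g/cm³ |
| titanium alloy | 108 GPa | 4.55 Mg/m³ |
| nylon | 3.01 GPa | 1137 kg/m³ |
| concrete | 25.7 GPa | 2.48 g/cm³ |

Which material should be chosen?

titanium alloy

After converting to SI:
  maraging steel: E = 188.2 GPa, ρ = 8040 kg/m³
  titanium alloy: E = 108.0 GPa, ρ = 4550 kg/m³
  nylon: E = 3.010 GPa, ρ = 1137 kg/m³
  concrete: E = 25.70 GPa, ρ = 2480 kg/m³
  titanium alloy: M = 2.28×10⁻³
  concrete: M = 2.04×10⁻³
  maraging steel: M = 1.71×10⁻³
  nylon: M = 1.53×10⁻³
The maximum is for titanium alloy.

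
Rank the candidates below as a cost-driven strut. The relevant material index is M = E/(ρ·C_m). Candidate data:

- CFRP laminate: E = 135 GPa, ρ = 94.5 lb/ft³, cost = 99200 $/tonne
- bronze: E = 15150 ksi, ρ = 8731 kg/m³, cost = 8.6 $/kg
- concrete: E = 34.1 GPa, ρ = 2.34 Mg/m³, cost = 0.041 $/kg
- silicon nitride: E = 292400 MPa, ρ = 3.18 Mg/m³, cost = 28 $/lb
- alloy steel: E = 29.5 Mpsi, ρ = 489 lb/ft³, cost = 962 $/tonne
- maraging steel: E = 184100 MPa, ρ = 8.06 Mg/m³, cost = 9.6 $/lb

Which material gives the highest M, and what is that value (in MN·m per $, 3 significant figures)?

In SI units:
  CFRP laminate: E = 135.0 GPa, ρ = 1514 kg/m³, cost = 99.20 $/kg
  bronze: E = 104.5 GPa, ρ = 8731 kg/m³, cost = 8.600 $/kg
  concrete: E = 34.10 GPa, ρ = 2340 kg/m³, cost = 0.04100 $/kg
  silicon nitride: E = 292.4 GPa, ρ = 3180 kg/m³, cost = 61.73 $/kg
  alloy steel: E = 203.4 GPa, ρ = 7833 kg/m³, cost = 0.9620 $/kg
  maraging steel: E = 184.1 GPa, ρ = 8060 kg/m³, cost = 21.16 $/kg
  concrete: M = 355 MN·m per $
  alloy steel: M = 27.0 MN·m per $
  silicon nitride: M = 1.49 MN·m per $
  bronze: M = 1.39 MN·m per $
  maraging steel: M = 1.08 MN·m per $
  CFRP laminate: M = 0.899 MN·m per $
Concrete ranks first.

concrete, M = 355 MN·m per $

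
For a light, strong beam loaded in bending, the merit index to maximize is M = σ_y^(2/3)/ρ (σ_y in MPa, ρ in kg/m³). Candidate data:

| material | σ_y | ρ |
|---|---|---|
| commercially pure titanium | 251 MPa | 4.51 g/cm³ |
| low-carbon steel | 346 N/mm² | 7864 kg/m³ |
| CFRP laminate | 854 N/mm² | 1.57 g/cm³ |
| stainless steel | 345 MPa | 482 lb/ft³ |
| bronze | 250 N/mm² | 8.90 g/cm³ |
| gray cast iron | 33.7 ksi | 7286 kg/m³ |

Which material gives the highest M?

CFRP laminate

After converting to SI:
  commercially pure titanium: σ_y = 251.0 MPa, ρ = 4510 kg/m³
  low-carbon steel: σ_y = 346.0 MPa, ρ = 7864 kg/m³
  CFRP laminate: σ_y = 854.0 MPa, ρ = 1570 kg/m³
  stainless steel: σ_y = 345.0 MPa, ρ = 7721 kg/m³
  bronze: σ_y = 250.0 MPa, ρ = 8900 kg/m³
  gray cast iron: σ_y = 232.4 MPa, ρ = 7286 kg/m³
  CFRP laminate: M = 57.3×10⁻³
  commercially pure titanium: M = 8.82×10⁻³
  stainless steel: M = 6.37×10⁻³
  low-carbon steel: M = 6.27×10⁻³
  gray cast iron: M = 5.19×10⁻³
  bronze: M = 4.46×10⁻³
CFRP laminate has the largest M.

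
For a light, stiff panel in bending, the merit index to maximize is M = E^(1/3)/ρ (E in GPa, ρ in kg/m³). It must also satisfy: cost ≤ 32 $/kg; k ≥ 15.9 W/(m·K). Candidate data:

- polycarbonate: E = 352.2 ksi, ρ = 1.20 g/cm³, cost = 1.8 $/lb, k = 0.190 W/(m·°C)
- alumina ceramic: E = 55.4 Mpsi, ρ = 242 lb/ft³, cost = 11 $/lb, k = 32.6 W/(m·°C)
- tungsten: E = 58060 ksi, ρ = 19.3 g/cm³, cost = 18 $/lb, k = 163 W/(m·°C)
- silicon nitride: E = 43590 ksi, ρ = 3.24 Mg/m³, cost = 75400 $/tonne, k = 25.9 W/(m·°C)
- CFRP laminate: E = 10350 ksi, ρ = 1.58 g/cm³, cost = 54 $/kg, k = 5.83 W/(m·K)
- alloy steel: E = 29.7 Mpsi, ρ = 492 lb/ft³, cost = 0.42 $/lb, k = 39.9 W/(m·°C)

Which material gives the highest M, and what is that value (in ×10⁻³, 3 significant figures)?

Screen on constraints: cost ≤ 32 $/kg; k ≥ 15.9 W/(m·K). Survivors: alumina ceramic, alloy steel.
Convert each candidate to consistent units, then evaluate M:
  alumina ceramic: E = 382.0 GPa, ρ = 3876 kg/m³
  alloy steel: E = 204.8 GPa, ρ = 7881 kg/m³
  alumina ceramic: M = 1.87×10⁻³
  alloy steel: M = 0.748×10⁻³
Alumina ceramic has the largest M.

alumina ceramic, M = 1.87×10⁻³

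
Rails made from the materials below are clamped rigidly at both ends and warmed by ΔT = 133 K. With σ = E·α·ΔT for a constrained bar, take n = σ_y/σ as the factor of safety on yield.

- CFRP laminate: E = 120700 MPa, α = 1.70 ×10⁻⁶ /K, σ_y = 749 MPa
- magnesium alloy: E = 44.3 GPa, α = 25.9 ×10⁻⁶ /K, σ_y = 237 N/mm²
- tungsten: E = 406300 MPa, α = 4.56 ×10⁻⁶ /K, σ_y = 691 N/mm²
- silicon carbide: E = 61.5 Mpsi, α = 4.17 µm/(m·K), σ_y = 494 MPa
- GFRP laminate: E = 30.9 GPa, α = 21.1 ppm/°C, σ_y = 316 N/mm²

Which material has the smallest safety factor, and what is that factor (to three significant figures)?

In consistent units (E in GPa, α in ×10⁻⁶/K, σ_y in MPa):
  CFRP laminate: E = 120.7, α = 1.70, σ_y = 749.0 → σ = 27.3 MPa, n = 27.4
  magnesium alloy: E = 44.30, α = 25.9, σ_y = 237.0 → σ = 153 MPa, n = 1.55
  tungsten: E = 406.3, α = 4.56, σ_y = 691.0 → σ = 246 MPa, n = 2.80
  silicon carbide: E = 424.0, α = 4.17, σ_y = 494.0 → σ = 235 MPa, n = 2.10
  GFRP laminate: E = 30.90, α = 21.1, σ_y = 316.0 → σ = 86.7 MPa, n = 3.64
Smallest n: magnesium alloy with n = 1.55.

magnesium alloy, n = 1.55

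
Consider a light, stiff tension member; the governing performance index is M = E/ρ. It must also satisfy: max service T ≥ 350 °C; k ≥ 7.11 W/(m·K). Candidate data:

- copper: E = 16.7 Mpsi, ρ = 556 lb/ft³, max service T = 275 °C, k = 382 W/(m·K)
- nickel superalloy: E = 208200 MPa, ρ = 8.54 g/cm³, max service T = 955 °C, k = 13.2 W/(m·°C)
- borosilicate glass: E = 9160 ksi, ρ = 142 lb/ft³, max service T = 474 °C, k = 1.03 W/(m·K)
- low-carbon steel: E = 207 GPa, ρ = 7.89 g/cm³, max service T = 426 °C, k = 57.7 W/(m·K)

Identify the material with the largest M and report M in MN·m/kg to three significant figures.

low-carbon steel, M = 26.2 MN·m/kg

Screen on constraints: max service T ≥ 350 °C; k ≥ 7.11 W/(m·K). Survivors: nickel superalloy, low-carbon steel.
After converting to SI:
  nickel superalloy: E = 208.2 GPa, ρ = 8540 kg/m³
  low-carbon steel: E = 207.0 GPa, ρ = 7890 kg/m³
  low-carbon steel: M = 26.2 MN·m/kg
  nickel superalloy: M = 24.4 MN·m/kg
Low-carbon steel has the largest M.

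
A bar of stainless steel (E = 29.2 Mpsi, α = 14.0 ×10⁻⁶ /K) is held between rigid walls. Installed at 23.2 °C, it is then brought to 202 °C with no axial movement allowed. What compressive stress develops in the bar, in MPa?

504 MPa

E = 29.2 Mpsi = 201.3 GPa.
ΔT = 178.8 K. Constrained thermal stress σ = E·α·ΔT = 201.3×10³ MPa × 14.0×10⁻⁶ × 178.8 = 504 MPa (compressive).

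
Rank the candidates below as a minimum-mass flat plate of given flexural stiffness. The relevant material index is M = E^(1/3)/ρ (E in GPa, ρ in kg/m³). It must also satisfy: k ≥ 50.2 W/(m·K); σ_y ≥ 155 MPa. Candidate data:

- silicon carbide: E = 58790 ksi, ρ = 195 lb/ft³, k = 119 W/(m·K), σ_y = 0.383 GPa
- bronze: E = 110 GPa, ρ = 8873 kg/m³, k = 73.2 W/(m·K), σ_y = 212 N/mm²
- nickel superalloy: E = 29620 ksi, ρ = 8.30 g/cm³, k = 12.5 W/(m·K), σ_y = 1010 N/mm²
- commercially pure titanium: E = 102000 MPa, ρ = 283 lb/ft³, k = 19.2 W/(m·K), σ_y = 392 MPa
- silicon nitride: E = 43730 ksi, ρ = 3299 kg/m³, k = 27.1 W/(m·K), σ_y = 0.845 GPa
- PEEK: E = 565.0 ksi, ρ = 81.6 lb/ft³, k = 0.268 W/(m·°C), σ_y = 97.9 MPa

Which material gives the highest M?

silicon carbide

Screen on constraints: k ≥ 50.2 W/(m·K); σ_y ≥ 155 MPa. Survivors: silicon carbide, bronze.
Convert each candidate to consistent units, then evaluate M:
  silicon carbide: E = 405.3 GPa, ρ = 3124 kg/m³
  bronze: E = 110.0 GPa, ρ = 8873 kg/m³
  silicon carbide: M = 2.37×10⁻³
  bronze: M = 0.540×10⁻³
Silicon carbide ranks first.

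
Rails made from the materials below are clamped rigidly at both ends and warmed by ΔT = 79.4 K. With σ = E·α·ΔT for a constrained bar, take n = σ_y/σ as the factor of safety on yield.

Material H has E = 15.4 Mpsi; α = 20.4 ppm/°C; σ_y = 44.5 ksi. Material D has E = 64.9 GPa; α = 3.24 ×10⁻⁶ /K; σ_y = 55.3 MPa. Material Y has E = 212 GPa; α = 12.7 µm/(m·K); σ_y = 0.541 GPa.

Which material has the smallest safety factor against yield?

material H

In consistent units (E in GPa, α in ×10⁻⁶/K, σ_y in MPa):
  material H: E = 106.2, α = 20.4, σ_y = 306.8 → σ = 172 MPa, n = 1.78
  material D: E = 64.90, α = 3.24, σ_y = 55.30 → σ = 16.7 MPa, n = 3.31
  material Y: E = 212.0, α = 12.7, σ_y = 541.0 → σ = 214 MPa, n = 2.53
Smallest n: material H with n = 1.78.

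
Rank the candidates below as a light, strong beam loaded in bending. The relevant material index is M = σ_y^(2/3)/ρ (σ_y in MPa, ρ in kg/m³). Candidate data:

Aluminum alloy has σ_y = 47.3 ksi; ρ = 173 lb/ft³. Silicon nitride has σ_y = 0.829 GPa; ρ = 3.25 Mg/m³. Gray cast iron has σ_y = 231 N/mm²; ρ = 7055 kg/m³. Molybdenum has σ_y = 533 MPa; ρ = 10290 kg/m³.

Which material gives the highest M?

silicon nitride

After converting to SI:
  aluminum alloy: σ_y = 326.1 MPa, ρ = 2771 kg/m³
  silicon nitride: σ_y = 829.0 MPa, ρ = 3250 kg/m³
  gray cast iron: σ_y = 231.0 MPa, ρ = 7055 kg/m³
  molybdenum: σ_y = 533.0 MPa, ρ = 10290 kg/m³
  silicon nitride: M = 27.2×10⁻³
  aluminum alloy: M = 17.1×10⁻³
  molybdenum: M = 6.39×10⁻³
  gray cast iron: M = 5.34×10⁻³
The maximum is for silicon nitride.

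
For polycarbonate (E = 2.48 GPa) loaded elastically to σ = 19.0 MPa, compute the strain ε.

7.66×10⁻³

ε = σ/E = 19.0 / 2480 = 7.66×10⁻³.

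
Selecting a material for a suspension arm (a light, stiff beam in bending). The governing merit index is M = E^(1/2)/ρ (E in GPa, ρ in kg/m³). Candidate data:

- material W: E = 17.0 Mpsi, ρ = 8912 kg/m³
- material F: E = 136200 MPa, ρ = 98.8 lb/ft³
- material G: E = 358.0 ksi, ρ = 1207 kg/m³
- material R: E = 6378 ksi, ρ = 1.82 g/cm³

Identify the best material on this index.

Convert each candidate to consistent units, then evaluate M:
  material W: E = 117.2 GPa, ρ = 8912 kg/m³
  material F: E = 136.2 GPa, ρ = 1583 kg/m³
  material G: E = 2.468 GPa, ρ = 1207 kg/m³
  material R: E = 43.97 GPa, ρ = 1820 kg/m³
  material F: M = 7.37×10⁻³
  material R: M = 3.64×10⁻³
  material G: M = 1.30×10⁻³
  material W: M = 1.21×10⁻³
The maximum is for material F.

material F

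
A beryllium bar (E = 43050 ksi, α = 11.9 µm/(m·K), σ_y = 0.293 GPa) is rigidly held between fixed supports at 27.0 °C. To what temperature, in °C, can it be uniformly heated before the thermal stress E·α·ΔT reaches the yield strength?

110 °C

E = 43050 ksi = 296.8 GPa.
σ_y = 0.293 GPa = 293.0 MPa.
E·α·ΔT = 293.0 MPa ⇒ ΔT = 293.0 / (296.8×10³ × 11.9×10⁻⁶) = 82.95 K.
T = 27.0 + 82.95 = 110.0 °C.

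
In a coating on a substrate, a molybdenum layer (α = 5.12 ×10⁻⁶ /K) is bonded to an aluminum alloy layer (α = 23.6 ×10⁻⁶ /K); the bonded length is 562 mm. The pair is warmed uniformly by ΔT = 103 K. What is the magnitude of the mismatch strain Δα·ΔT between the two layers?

1.90×10⁻³

Δα = |5.12 − 23.6|×10⁻⁶/K = 18.5×10⁻⁶/K.
Mismatch strain = Δα·ΔT = 18.5×10⁻⁶ × 103.0 = 1.90×10⁻³.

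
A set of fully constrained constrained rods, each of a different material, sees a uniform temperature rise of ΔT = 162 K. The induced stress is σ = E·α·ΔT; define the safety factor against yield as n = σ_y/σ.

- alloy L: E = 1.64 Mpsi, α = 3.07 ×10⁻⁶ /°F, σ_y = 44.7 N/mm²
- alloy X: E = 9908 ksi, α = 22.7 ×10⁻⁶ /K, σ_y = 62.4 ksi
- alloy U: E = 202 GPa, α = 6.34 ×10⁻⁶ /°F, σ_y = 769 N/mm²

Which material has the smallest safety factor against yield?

alloy X

In consistent units (E in GPa, α in ×10⁻⁶/K, σ_y in MPa):
  alloy L: E = 11.31, α = 5.53, σ_y = 44.70 → σ = 10.1 MPa, n = 4.42
  alloy X: E = 68.31, α = 22.7, σ_y = 430.2 → σ = 251 MPa, n = 1.71
  alloy U: E = 202.0, α = 11.4, σ_y = 769.0 → σ = 373 MPa, n = 2.06
The minimum is alloy X at n = 1.71.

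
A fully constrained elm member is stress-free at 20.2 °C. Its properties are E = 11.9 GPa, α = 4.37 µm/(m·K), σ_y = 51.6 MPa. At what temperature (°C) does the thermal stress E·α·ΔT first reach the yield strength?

E·α·ΔT = 51.60 MPa ⇒ ΔT = 51.60 / (11.90×10³ × 4.37×10⁻⁶) = 992.3 K.
T = 20.2 + 992.3 = 1012 °C.

1010 °C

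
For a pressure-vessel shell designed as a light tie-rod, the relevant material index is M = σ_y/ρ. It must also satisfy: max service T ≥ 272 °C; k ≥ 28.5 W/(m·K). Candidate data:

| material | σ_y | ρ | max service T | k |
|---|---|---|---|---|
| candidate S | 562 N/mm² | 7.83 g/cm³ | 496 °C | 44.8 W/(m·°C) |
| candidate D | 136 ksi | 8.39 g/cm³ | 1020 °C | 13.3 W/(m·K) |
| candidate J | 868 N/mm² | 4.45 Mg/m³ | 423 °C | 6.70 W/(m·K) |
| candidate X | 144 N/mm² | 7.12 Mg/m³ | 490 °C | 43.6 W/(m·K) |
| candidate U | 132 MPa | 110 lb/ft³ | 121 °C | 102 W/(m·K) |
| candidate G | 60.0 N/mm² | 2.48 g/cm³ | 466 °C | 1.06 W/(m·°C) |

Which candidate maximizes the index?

Screen on constraints: max service T ≥ 272 °C; k ≥ 28.5 W/(m·K). Survivors: candidate S, candidate X.
Putting every candidate on a common basis:
  candidate S: σ_y = 562.0 MPa, ρ = 7830 kg/m³
  candidate X: σ_y = 144.0 MPa, ρ = 7120 kg/m³
  candidate S: M = 71.8 kN·m/kg
  candidate X: M = 20.2 kN·m/kg
Candidate S has the largest M.

candidate S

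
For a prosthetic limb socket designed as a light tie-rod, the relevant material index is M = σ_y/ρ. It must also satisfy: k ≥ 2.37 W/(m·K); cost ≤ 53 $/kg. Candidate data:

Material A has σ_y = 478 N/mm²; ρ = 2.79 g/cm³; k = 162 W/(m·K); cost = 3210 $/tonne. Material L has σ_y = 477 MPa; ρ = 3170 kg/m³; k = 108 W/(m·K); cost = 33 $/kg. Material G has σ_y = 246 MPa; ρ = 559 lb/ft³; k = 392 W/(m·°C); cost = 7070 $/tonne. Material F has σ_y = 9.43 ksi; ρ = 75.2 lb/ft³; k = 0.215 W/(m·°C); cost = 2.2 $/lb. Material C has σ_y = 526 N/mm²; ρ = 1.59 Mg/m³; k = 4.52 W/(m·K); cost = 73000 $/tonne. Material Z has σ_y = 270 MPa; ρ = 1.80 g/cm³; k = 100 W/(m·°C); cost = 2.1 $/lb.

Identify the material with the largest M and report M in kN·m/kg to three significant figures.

Screen on constraints: k ≥ 2.37 W/(m·K); cost ≤ 53 $/kg. Survivors: material A, material L, material G, material Z.
In SI units:
  material A: σ_y = 478.0 MPa, ρ = 2790 kg/m³
  material L: σ_y = 477.0 MPa, ρ = 3170 kg/m³
  material G: σ_y = 246.0 MPa, ρ = 8954 kg/m³
  material Z: σ_y = 270.0 MPa, ρ = 1800 kg/m³
  material A: M = 171 kN·m/kg
  material L: M = 150 kN·m/kg
  material Z: M = 150 kN·m/kg
  material G: M = 27.5 kN·m/kg
The maximum is for material A.

material A, M = 171 kN·m/kg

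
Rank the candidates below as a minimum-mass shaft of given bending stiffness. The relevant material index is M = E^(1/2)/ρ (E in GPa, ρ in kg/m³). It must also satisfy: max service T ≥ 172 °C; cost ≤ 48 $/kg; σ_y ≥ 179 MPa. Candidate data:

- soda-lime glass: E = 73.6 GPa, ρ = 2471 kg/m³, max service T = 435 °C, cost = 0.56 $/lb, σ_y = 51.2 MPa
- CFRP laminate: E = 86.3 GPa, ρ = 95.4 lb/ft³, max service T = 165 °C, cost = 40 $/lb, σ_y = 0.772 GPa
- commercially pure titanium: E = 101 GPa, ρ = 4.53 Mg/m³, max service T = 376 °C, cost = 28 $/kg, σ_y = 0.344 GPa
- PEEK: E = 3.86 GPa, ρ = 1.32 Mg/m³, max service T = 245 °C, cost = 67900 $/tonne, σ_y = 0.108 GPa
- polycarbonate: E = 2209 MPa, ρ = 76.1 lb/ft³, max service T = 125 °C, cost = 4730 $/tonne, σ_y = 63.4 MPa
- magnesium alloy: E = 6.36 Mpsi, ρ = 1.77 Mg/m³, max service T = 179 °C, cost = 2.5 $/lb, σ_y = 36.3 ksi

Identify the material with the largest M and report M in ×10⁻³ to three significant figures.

magnesium alloy, M = 3.74×10⁻³

Screen on constraints: max service T ≥ 172 °C; cost ≤ 48 $/kg; σ_y ≥ 179 MPa. Survivors: commercially pure titanium, magnesium alloy.
Convert each candidate to consistent units, then evaluate M:
  commercially pure titanium: E = 101.0 GPa, ρ = 4530 kg/m³
  magnesium alloy: E = 43.85 GPa, ρ = 1770 kg/m³
  magnesium alloy: M = 3.74×10⁻³
  commercially pure titanium: M = 2.22×10⁻³
Magnesium alloy ranks first.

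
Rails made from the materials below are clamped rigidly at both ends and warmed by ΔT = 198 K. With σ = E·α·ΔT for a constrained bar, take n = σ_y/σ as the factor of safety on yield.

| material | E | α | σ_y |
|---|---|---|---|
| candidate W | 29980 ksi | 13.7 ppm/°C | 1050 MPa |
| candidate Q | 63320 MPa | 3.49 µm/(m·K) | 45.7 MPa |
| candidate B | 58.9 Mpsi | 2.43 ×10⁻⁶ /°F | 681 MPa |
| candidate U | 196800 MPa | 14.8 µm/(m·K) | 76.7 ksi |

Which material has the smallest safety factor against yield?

candidate U

Converting E to GPa, α to ×10⁻⁶/K, σ_y to MPa, then σ and n for each:
  candidate W: E = 206.7, α = 13.7, σ_y = 1050 → σ = 561 MPa, n = 1.87
  candidate Q: E = 63.32, α = 3.49, σ_y = 45.70 → σ = 43.8 MPa, n = 1.04
  candidate B: E = 406.1, α = 4.37, σ_y = 681.0 → σ = 352 MPa, n = 1.94
  candidate U: E = 196.8, α = 14.8, σ_y = 528.8 → σ = 577 MPa, n = 0.917
Candidate U has the lowest safety factor, n = 0.917.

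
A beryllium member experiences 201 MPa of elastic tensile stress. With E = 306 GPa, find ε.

6.57×10⁻⁴

ε = σ/E = 201 / 306000 = 6.57×10⁻⁴.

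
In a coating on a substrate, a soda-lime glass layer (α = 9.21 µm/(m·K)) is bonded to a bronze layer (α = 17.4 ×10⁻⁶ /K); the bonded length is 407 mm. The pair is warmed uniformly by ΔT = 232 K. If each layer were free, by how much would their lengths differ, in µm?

Δα = |9.21 − 17.4|×10⁻⁶/K = 8.19×10⁻⁶/K.
ΔL_mismatch = Δα·L·ΔT = 8.19×10⁻⁶ × 407.0 mm × 232.0 K = 773 µm.

773 µm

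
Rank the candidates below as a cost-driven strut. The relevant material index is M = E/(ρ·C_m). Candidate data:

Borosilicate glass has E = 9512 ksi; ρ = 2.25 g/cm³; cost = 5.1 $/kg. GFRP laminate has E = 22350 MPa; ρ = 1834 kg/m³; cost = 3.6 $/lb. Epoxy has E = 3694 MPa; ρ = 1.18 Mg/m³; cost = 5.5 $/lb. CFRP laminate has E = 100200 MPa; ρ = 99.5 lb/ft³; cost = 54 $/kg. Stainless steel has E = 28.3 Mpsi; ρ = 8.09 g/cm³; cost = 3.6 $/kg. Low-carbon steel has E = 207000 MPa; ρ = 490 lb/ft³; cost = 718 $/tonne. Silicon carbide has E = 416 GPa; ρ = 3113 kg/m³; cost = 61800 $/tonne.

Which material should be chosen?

low-carbon steel

In SI units:
  borosilicate glass: E = 65.58 GPa, ρ = 2250 kg/m³, cost = 5.100 $/kg
  GFRP laminate: E = 22.35 GPa, ρ = 1834 kg/m³, cost = 7.937 $/kg
  epoxy: E = 3.694 GPa, ρ = 1180 kg/m³, cost = 12.13 $/kg
  CFRP laminate: E = 100.2 GPa, ρ = 1594 kg/m³, cost = 54.00 $/kg
  stainless steel: E = 195.1 GPa, ρ = 8090 kg/m³, cost = 3.600 $/kg
  low-carbon steel: E = 207.0 GPa, ρ = 7849 kg/m³, cost = 0.7180 $/kg
  silicon carbide: E = 416.0 GPa, ρ = 3113 kg/m³, cost = 61.80 $/kg
  low-carbon steel: M = 36.7 MN·m per $
  stainless steel: M = 6.70 MN·m per $
  borosilicate glass: M = 5.72 MN·m per $
  silicon carbide: M = 2.16 MN·m per $
  GFRP laminate: M = 1.54 MN·m per $
  CFRP laminate: M = 1.16 MN·m per $
  epoxy: M = 0.258 MN·m per $
The maximum is for low-carbon steel.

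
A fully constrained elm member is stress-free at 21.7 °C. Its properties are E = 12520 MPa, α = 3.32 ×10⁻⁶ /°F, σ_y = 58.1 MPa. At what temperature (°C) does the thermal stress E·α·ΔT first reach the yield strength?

798 °C

E = 12520 MPa = 12.52 GPa.
α = 3.32×10⁻⁶/°F × 9/5 = 5.98×10⁻⁶/K.
E·α·ΔT = 58.10 MPa ⇒ ΔT = 58.10 / (12.52×10³ × 5.98×10⁻⁶) = 776.5 K.
T = 21.7 + 776.5 = 798.2 °C.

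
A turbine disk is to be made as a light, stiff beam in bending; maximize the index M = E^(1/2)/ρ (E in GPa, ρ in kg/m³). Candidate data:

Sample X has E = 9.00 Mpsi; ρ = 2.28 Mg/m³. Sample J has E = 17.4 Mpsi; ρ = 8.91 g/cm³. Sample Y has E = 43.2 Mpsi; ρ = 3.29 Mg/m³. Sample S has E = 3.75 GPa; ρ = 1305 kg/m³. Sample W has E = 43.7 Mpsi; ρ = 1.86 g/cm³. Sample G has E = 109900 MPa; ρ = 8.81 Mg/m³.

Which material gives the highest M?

In SI units:
  sample X: E = 62.05 GPa, ρ = 2280 kg/m³
  sample J: E = 120.0 GPa, ρ = 8910 kg/m³
  sample Y: E = 297.9 GPa, ρ = 3290 kg/m³
  sample S: E = 3.750 GPa, ρ = 1305 kg/m³
  sample W: E = 301.3 GPa, ρ = 1860 kg/m³
  sample G: E = 109.9 GPa, ρ = 8810 kg/m³
  sample W: M = 9.33×10⁻³
  sample Y: M = 5.25×10⁻³
  sample X: M = 3.45×10⁻³
  sample S: M = 1.48×10⁻³
  sample J: M = 1.23×10⁻³
  sample G: M = 1.19×10⁻³
Sample W has the largest M.

sample W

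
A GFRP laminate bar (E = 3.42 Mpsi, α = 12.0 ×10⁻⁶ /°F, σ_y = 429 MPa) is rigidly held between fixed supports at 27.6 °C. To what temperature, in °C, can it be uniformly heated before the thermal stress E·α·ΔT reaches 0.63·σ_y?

E = 3.42 Mpsi = 23.58 GPa.
α = 12.0×10⁻⁶/°F × 9/5 = 21.6×10⁻⁶/K.
E·α·ΔT = 270.3 MPa ⇒ ΔT = 270.3 / (23.58×10³ × 21.6×10⁻⁶) = 530.6 K.
T = 27.6 + 530.6 = 558.2 °C.

558 °C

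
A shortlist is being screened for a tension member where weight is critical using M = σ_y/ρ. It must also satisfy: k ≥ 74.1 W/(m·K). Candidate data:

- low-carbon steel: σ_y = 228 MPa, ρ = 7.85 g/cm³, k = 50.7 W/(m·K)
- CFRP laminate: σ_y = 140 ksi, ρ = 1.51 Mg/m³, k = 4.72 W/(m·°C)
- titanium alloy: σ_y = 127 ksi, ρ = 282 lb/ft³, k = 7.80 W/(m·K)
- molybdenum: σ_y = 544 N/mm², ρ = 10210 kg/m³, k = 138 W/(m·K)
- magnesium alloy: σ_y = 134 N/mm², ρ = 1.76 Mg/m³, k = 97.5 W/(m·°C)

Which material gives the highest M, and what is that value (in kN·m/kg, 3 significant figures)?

Screen on constraints: k ≥ 74.1 W/(m·K). Survivors: molybdenum, magnesium alloy.
Convert each candidate to consistent units, then evaluate M:
  molybdenum: σ_y = 544.0 MPa, ρ = 10210 kg/m³
  magnesium alloy: σ_y = 134.0 MPa, ρ = 1760 kg/m³
  magnesium alloy: M = 76.1 kN·m/kg
  molybdenum: M = 53.3 kN·m/kg
Highest index: magnesium alloy.

magnesium alloy, M = 76.1 kN·m/kg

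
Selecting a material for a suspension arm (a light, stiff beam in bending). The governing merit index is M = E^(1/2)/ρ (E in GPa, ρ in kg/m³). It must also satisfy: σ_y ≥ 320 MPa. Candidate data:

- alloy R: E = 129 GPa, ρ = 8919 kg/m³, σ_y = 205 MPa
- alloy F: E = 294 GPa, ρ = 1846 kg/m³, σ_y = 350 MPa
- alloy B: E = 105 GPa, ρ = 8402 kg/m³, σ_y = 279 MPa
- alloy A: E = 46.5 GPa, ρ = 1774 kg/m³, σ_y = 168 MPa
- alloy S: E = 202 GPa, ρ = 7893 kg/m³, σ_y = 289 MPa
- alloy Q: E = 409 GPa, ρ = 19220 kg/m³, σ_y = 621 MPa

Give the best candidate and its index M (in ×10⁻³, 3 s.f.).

alloy F, M = 9.29×10⁻³

Screen on constraints: σ_y ≥ 320 MPa. Survivors: alloy F, alloy Q.
Per-candidate index values:
  alloy F: M = 9.29×10⁻³
  alloy Q: M = 1.05×10⁻³
Alloy F ranks first.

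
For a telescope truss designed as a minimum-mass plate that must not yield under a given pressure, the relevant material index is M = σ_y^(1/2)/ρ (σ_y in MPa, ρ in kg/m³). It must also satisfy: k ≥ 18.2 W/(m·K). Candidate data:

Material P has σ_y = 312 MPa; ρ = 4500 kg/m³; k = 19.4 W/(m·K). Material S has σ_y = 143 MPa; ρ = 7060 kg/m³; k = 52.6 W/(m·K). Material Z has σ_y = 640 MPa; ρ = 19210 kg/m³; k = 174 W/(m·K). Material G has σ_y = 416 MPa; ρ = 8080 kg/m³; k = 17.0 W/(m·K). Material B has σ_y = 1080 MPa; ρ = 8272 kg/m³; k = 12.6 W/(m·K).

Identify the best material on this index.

material P

Screen on constraints: k ≥ 18.2 W/(m·K). Survivors: material P, material S, material Z.
Evaluate M for each candidate:
  material P: M = 3.93×10⁻³
  material S: M = 1.69×10⁻³
  material Z: M = 1.32×10⁻³
Highest index: material P.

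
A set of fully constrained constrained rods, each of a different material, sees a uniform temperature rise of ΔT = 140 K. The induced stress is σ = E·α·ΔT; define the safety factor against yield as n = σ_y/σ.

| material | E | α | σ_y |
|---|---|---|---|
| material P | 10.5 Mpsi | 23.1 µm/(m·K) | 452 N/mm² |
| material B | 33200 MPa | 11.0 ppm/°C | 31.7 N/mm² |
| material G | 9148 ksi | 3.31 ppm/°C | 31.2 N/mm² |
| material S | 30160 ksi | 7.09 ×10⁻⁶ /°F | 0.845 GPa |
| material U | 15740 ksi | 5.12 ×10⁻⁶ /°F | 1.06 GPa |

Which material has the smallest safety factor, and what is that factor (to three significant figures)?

Converting E to GPa, α to ×10⁻⁶/K, σ_y to MPa, then σ and n for each:
  material P: E = 72.39, α = 23.1, σ_y = 452.0 → σ = 234 MPa, n = 1.93
  material B: E = 33.20, α = 11.0, σ_y = 31.70 → σ = 51.1 MPa, n = 0.620
  material G: E = 63.07, α = 3.31, σ_y = 31.20 → σ = 29.2 MPa, n = 1.07
  material S: E = 207.9, α = 12.8, σ_y = 845.0 → σ = 372 MPa, n = 2.27
  material U: E = 108.5, α = 9.22, σ_y = 1060 → σ = 140 MPa, n = 7.57
Material B has the lowest safety factor, n = 0.620.

material B, n = 0.620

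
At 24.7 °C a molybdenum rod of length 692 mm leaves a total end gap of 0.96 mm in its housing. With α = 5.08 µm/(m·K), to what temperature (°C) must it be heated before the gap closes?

298 °C

α·L₀·ΔT = 0.96 mm ⇒ ΔT = 0.96 / (5.08×10⁻⁶ × 692.0) = 273.1 K.
T = 24.7 + 273.1 = 297.8 °C.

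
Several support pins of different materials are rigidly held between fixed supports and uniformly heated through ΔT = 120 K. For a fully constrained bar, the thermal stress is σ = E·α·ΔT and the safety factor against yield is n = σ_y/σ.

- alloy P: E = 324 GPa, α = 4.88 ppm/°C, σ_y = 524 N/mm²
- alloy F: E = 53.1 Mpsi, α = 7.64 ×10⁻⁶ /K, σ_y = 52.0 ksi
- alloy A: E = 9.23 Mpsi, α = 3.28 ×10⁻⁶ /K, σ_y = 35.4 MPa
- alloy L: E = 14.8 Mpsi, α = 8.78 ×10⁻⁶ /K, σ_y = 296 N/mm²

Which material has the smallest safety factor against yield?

With everything in SI (GPa, ×10⁻⁶/K, MPa):
  alloy P: E = 324.0, α = 4.88, σ_y = 524.0 → σ = 190 MPa, n = 2.76
  alloy F: E = 366.1, α = 7.64, σ_y = 358.5 → σ = 336 MPa, n = 1.07
  alloy A: E = 63.64, α = 3.28, σ_y = 35.40 → σ = 25.0 MPa, n = 1.41
  alloy L: E = 102.0, α = 8.78, σ_y = 296.0 → σ = 108 MPa, n = 2.75
Alloy F has the lowest safety factor, n = 1.07.

alloy F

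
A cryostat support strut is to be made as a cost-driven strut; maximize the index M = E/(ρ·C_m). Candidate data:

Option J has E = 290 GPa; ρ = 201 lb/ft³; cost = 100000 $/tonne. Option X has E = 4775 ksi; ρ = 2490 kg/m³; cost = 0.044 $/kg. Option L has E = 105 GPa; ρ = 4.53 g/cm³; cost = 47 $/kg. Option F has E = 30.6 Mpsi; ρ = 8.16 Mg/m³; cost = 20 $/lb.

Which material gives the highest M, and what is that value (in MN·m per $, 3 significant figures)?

In SI units:
  option J: E = 290.0 GPa, ρ = 3220 kg/m³, cost = 100.0 $/kg
  option X: E = 32.92 GPa, ρ = 2490 kg/m³, cost = 0.04400 $/kg
  option L: E = 105.0 GPa, ρ = 4530 kg/m³, cost = 47.00 $/kg
  option F: E = 211.0 GPa, ρ = 8160 kg/m³, cost = 44.09 $/kg
  option X: M = 300 MN·m per $
  option J: M = 0.901 MN·m per $
  option F: M = 0.586 MN·m per $
  option L: M = 0.493 MN·m per $
Highest index: option X.

option X, M = 300 MN·m per $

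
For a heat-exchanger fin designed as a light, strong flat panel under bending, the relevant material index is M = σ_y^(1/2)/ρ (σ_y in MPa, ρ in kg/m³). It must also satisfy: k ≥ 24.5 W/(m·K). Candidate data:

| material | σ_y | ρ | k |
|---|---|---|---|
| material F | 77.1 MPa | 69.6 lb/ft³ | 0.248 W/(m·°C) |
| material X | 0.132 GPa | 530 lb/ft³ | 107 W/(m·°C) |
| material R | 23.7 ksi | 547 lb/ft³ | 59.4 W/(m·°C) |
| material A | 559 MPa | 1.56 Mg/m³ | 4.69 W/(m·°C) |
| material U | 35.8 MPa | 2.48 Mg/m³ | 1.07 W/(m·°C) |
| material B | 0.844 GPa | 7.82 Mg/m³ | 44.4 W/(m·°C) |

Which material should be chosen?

Screen on constraints: k ≥ 24.5 W/(m·K). Survivors: material X, material R, material B.
After converting to SI:
  material X: σ_y = 132.0 MPa, ρ = 8490 kg/m³
  material R: σ_y = 163.4 MPa, ρ = 8762 kg/m³
  material B: σ_y = 844.0 MPa, ρ = 7820 kg/m³
  material B: M = 3.72×10⁻³
  material R: M = 1.46×10⁻³
  material X: M = 1.35×10⁻³
Material B ranks first.

material B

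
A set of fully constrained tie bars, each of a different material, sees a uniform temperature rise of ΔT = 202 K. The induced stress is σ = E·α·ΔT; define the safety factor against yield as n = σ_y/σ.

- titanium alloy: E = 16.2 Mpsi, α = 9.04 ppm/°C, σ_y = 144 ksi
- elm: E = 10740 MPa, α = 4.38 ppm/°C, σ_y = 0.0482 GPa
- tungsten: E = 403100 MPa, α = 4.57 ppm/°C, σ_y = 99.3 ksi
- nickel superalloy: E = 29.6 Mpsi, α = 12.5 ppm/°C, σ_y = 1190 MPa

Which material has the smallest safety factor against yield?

Per material, after unit conversion:
  titanium alloy: E = 111.7, α = 9.04, σ_y = 992.8 → σ = 204 MPa, n = 4.87
  elm: E = 10.74, α = 4.38, σ_y = 48.20 → σ = 9.50 MPa, n = 5.07
  tungsten: E = 403.1, α = 4.57, σ_y = 684.6 → σ = 372 MPa, n = 1.84
  nickel superalloy: E = 204.1, α = 12.5, σ_y = 1190 → σ = 515 MPa, n = 2.31
The minimum is tungsten at n = 1.84.

tungsten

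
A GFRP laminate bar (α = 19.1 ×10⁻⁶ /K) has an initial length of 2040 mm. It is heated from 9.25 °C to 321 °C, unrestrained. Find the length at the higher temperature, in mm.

ΔT = 321 − 9.25 = 311.8 K.
ΔL = α·L₀·ΔT = 19.1×10⁻⁶ × 2040 mm × 311.8 K = 12.1 mm.
L = L₀ + ΔL = 2040 + 12.1 = 2052.1 mm.

2052.1 mm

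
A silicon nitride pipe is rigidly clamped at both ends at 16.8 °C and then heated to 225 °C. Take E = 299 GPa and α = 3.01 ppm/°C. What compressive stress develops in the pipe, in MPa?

187 MPa

ΔT = 208.2 K. Constrained thermal stress σ = E·α·ΔT = 299.0×10³ MPa × 3.01×10⁻⁶ × 208.2 = 187 MPa (compressive).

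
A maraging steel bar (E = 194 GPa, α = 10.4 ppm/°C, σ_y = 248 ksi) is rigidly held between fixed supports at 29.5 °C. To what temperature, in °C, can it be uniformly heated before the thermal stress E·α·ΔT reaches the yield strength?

877 °C

σ_y = 248 ksi = 1710 MPa.
E·α·ΔT = 1710 MPa ⇒ ΔT = 1710 / (194.0×10³ × 10.4×10⁻⁶) = 847.5 K.
T = 29.5 + 847.5 = 877.0 °C.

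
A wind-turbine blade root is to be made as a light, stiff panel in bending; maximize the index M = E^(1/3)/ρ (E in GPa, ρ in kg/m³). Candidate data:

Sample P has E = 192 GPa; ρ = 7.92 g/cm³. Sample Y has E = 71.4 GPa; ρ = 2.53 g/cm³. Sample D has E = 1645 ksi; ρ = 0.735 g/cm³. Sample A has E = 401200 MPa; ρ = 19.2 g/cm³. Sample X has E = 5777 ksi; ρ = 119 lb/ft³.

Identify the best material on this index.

After converting to SI:
  sample P: E = 192.0 GPa, ρ = 7920 kg/m³
  sample Y: E = 71.40 GPa, ρ = 2530 kg/m³
  sample D: E = 11.34 GPa, ρ = 735.0 kg/m³
  sample A: E = 401.2 GPa, ρ = 19200 kg/m³
  sample X: E = 39.83 GPa, ρ = 1906 kg/m³
  sample D: M = 3.06×10⁻³
  sample X: M = 1.79×10⁻³
  sample Y: M = 1.64×10⁻³
  sample P: M = 0.728×10⁻³
  sample A: M = 0.384×10⁻³
Sample D ranks first.

sample D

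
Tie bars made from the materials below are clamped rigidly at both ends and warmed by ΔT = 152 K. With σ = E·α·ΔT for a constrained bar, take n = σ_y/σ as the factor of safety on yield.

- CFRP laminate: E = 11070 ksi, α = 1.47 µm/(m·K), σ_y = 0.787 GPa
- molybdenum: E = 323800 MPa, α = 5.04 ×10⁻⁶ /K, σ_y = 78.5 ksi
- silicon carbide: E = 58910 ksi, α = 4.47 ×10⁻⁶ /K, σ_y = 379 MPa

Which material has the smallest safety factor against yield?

With everything in SI (GPa, ×10⁻⁶/K, MPa):
  CFRP laminate: E = 76.32, α = 1.47, σ_y = 787.0 → σ = 17.1 MPa, n = 46.1
  molybdenum: E = 323.8, α = 5.04, σ_y = 541.2 → σ = 248 MPa, n = 2.18
  silicon carbide: E = 406.2, α = 4.47, σ_y = 379.0 → σ = 276 MPa, n = 1.37
Silicon carbide has the lowest safety factor, n = 1.37.

silicon carbide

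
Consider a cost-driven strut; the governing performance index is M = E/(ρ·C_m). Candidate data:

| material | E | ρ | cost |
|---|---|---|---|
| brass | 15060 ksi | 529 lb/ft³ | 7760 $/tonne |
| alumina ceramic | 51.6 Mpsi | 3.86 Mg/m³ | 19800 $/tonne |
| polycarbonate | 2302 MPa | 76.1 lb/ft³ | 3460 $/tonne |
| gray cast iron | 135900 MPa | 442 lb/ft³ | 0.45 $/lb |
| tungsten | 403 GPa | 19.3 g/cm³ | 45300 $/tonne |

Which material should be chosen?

gray cast iron

Normalizing units and computing the index:
  brass: E = 103.8 GPa, ρ = 8474 kg/m³, cost = 7.760 $/kg
  alumina ceramic: E = 355.8 GPa, ρ = 3860 kg/m³, cost = 19.80 $/kg
  polycarbonate: E = 2.302 GPa, ρ = 1219 kg/m³, cost = 3.460 $/kg
  gray cast iron: E = 135.9 GPa, ρ = 7080 kg/m³, cost = 0.9921 $/kg
  tungsten: E = 403.0 GPa, ρ = 19300 kg/m³, cost = 45.30 $/kg
  gray cast iron: M = 19.3 MN·m per $
  alumina ceramic: M = 4.65 MN·m per $
  brass: M = 1.58 MN·m per $
  polycarbonate: M = 0.546 MN·m per $
  tungsten: M = 0.461 MN·m per $
Gray cast iron has the largest M.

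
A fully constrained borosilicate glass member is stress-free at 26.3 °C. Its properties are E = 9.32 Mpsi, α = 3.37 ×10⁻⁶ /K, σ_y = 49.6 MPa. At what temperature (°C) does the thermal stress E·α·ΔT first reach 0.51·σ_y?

E = 9.32 Mpsi = 64.26 GPa.
E·α·ΔT = 25.30 MPa ⇒ ΔT = 25.30 / (64.26×10³ × 3.37×10⁻⁶) = 116.8 K.
T = 26.3 + 116.8 = 143.1 °C.

143 °C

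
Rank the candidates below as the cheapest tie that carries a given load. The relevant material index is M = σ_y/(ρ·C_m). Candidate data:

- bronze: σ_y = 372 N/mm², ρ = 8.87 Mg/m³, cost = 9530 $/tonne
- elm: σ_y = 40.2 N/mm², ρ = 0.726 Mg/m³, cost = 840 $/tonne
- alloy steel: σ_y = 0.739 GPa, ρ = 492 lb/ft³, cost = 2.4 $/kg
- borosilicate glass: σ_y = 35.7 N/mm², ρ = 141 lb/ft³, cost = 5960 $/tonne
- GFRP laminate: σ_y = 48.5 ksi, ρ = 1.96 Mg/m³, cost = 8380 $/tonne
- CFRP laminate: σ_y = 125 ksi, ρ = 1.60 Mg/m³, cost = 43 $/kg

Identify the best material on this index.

elm

In SI units:
  bronze: σ_y = 372.0 MPa, ρ = 8870 kg/m³, cost = 9.530 $/kg
  elm: σ_y = 40.20 MPa, ρ = 726.0 kg/m³, cost = 0.8400 $/kg
  alloy steel: σ_y = 739.0 MPa, ρ = 7881 kg/m³, cost = 2.400 $/kg
  borosilicate glass: σ_y = 35.70 MPa, ρ = 2259 kg/m³, cost = 5.960 $/kg
  GFRP laminate: σ_y = 334.4 MPa, ρ = 1960 kg/m³, cost = 8.380 $/kg
  CFRP laminate: σ_y = 861.8 MPa, ρ = 1600 kg/m³, cost = 43.00 $/kg
  elm: M = 65.9 kN·m per $
  alloy steel: M = 39.1 kN·m per $
  GFRP laminate: M = 20.4 kN·m per $
  CFRP laminate: M = 12.5 kN·m per $
  bronze: M = 4.40 kN·m per $
  borosilicate glass: M = 2.65 kN·m per $
The maximum is for elm.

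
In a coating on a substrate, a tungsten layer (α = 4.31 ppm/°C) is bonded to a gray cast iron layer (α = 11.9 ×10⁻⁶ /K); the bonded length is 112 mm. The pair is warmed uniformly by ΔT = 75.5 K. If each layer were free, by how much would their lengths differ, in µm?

Δα = |4.31 − 11.9|×10⁻⁶/K = 7.59×10⁻⁶/K.
ΔL_mismatch = Δα·L·ΔT = 7.59×10⁻⁶ × 112.0 mm × 75.5 K = 64.2 µm.

64.2 µm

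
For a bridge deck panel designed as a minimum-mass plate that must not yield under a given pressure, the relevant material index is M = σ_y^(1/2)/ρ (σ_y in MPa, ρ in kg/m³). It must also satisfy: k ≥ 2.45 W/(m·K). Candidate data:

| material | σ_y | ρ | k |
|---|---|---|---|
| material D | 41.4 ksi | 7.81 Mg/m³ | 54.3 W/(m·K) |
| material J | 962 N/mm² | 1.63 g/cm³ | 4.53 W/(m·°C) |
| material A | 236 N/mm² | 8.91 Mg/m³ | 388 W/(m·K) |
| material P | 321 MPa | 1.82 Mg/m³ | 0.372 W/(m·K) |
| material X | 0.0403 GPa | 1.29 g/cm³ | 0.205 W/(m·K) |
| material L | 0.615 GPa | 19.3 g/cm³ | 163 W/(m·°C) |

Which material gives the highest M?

Screen on constraints: k ≥ 2.45 W/(m·K). Survivors: material D, material J, material A, material L.
In SI units:
  material D: σ_y = 285.4 MPa, ρ = 7810 kg/m³
  material J: σ_y = 962.0 MPa, ρ = 1630 kg/m³
  material A: σ_y = 236.0 MPa, ρ = 8910 kg/m³
  material L: σ_y = 615.0 MPa, ρ = 19300 kg/m³
  material J: M = 19.0×10⁻³
  material D: M = 2.16×10⁻³
  material A: M = 1.72×10⁻³
  material L: M = 1.28×10⁻³
Material J has the largest M.

material J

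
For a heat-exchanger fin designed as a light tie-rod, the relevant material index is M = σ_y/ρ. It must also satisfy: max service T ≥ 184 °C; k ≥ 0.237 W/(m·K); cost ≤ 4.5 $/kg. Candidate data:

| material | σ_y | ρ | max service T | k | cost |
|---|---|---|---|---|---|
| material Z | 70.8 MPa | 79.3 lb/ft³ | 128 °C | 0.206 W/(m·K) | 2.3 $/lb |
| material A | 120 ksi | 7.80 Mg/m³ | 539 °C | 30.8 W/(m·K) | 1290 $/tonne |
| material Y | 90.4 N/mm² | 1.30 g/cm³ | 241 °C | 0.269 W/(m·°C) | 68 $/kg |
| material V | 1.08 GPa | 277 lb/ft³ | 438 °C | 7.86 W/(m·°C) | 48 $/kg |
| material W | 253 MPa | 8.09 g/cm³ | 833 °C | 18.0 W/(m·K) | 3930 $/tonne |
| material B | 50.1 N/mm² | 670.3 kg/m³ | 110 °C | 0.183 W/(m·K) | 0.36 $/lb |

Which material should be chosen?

Screen on constraints: max service T ≥ 184 °C; k ≥ 0.237 W/(m·K); cost ≤ 4.5 $/kg. Survivors: material A, material W.
Normalizing units and computing the index:
  material A: σ_y = 827.4 MPa, ρ = 7800 kg/m³
  material W: σ_y = 253.0 MPa, ρ = 8090 kg/m³
  material A: M = 106 kN·m/kg
  material W: M = 31.3 kN·m/kg
Material A has the largest M.

material A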